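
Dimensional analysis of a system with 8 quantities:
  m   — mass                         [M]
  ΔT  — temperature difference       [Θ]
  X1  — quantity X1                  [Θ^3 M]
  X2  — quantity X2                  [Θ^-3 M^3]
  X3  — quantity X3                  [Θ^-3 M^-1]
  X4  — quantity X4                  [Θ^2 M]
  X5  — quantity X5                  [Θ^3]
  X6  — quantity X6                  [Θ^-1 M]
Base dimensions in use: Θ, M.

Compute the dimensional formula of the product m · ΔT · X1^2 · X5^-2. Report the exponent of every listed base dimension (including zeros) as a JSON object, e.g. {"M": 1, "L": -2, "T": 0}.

{"Θ": 1, "M": 3}

Exponent matrix [Θ,M] × [m,ΔT,X1,X2,X3,X4,X5,X6]:
  Θ: [ 0  1  3 -3 -3  2  3 -1]
  M: [ 1  0  1  3 -1  1  0  1]
  [Θ]: (1)·0+(1)·1+(2)·3+(-2)·3 = 1
  [M]: (1)·1+(1)·0+(2)·1+(-2)·0 = 3
⇒ Θ M^3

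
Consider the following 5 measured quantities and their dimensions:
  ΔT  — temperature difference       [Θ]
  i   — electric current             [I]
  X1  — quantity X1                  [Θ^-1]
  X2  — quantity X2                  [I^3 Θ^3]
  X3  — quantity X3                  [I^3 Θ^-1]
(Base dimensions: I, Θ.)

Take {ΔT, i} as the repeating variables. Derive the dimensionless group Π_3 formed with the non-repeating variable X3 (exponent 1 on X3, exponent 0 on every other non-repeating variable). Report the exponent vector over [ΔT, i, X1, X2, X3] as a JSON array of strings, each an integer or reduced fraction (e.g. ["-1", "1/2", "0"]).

["1", "-3", "0", "0", "1"]

Exponent matrix [I,Θ] × [ΔT,i,X1,X2,X3]:
  I: [ 0  1  0  3  3]
  Θ: [ 1  0 -1  3 -1]
RREF → pivots at {ΔT,i} ⇒ r = 2
Pivot set = {ΔT,i}, free = {X1,X2,X3}
RREF:
  r0: [   1    0   -1    3   -1]
  r1: [   0    1    0    3    3]
Fix exponent of X3 at 1, X1 at 0, X2 at 0; solve each RREF row for its pivot's exponent:
  r0: exp(ΔT) + (-1)·1 = 0 ⇒ exp(ΔT) = 1
  r1: exp(i) + (3)·1 = 0 ⇒ exp(i) = -3
Π_3 = ΔT · i^-3 · X3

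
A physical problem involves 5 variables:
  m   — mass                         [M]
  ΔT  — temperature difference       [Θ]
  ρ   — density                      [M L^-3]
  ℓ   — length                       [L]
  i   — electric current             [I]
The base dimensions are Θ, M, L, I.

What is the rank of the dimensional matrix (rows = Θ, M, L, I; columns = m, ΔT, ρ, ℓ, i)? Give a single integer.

4

Exponent matrix [Θ,M,L,I] × [m,ΔT,ρ,ℓ,i]:
  Θ: [ 0  1  0  0  0]
  M: [ 1  0  1  0  0]
  L: [ 0  0 -3  1  0]
  I: [ 0  0  0  0  1]
Echelon form has 4 nonzero rows (pivots: m,ΔT,ρ,i)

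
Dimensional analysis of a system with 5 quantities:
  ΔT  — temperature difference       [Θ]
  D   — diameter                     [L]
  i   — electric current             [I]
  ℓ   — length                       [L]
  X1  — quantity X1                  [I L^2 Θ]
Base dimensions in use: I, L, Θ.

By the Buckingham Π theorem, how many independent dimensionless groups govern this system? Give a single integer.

Exponent matrix [I,L,Θ] × [ΔT,D,i,ℓ,X1]:
  I: [ 0  0  1  0  1]
  L: [ 0  1  0  1  2]
  Θ: [ 1  0  0  0  1]
RREF → pivots at {ΔT,D,i} ⇒ r = 3
5 vars − rank 3 = 2 Π groups

2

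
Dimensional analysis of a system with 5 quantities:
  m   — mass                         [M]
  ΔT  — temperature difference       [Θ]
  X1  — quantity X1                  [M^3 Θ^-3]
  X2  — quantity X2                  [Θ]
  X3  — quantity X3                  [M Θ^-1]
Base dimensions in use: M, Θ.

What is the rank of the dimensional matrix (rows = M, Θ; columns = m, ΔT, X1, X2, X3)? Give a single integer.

2

Write exponents as rows M,Θ / cols m,ΔT,X1,X2,X3:
  M: [ 1  0  3  0  1]
  Θ: [ 0  1 -3  1 -1]
Row reduction gives pivot columns m,ΔT; rank = 2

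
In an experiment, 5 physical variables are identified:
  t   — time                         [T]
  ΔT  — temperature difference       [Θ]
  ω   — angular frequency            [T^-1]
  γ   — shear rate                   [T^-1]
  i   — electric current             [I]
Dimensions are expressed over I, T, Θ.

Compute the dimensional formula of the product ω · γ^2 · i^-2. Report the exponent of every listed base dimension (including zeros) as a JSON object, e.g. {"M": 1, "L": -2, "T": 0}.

Exponent matrix [I,T,Θ] × [t,ΔT,ω,γ,i]:
  I: [ 0  0  0  0  1]
  T: [ 1  0 -1 -1  0]
  Θ: [ 0  1  0  0  0]
  [I]: (1)·0+(2)·0+(-2)·1 = -2
  [T]: (1)·-1+(2)·-1+(-2)·0 = -3
  [Θ]: (1)·0+(2)·0+(-2)·0 = 0
⇒ I^-2 T^-3

{"I": -2, "T": -3, "Θ": 0}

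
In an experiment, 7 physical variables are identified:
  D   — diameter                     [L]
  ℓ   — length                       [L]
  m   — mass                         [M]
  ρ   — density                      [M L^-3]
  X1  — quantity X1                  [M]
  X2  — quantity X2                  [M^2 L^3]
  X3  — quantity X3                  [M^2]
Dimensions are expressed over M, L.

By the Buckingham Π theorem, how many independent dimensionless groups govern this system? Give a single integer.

Write exponents as rows M,L / cols D,ℓ,m,ρ,X1,X2,X3:
  M: [ 0  0  1  1  1  2  2]
  L: [ 1  1  0 -3  0  3  0]
Row reduction gives pivot columns D,m; rank = 2
Π count = n − r = 7 − 2 = 5

5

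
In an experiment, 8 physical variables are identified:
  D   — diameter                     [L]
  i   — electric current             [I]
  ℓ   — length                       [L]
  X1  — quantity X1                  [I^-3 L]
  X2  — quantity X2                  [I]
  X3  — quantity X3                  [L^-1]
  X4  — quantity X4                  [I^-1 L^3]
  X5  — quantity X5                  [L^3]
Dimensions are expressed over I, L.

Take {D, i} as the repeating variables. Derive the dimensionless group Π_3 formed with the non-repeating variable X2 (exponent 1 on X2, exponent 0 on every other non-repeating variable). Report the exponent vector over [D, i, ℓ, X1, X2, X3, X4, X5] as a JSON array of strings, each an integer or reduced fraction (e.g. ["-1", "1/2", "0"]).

Exponent matrix [I,L] × [D,i,ℓ,X1,X2,X3,X4,X5]:
  I: [ 0  1  0 -3  1  0 -1  0]
  L: [ 1  0  1  1  0 -1  3  3]
Echelon form has 2 nonzero rows (pivots: D,i)
Repeat: D,i; free: ℓ,X1,X2,X3,X4,X5
RREF:
  r0: [   1    0    1    1    0   -1    3    3]
  r1: [   0    1    0   -3    1    0   -1    0]
Fix exponent of X2 at 1, ℓ at 0, X1 at 0, X3 at 0, X4 at 0, X5 at 0; solve each RREF row for its pivot's exponent:
  r0: exp(D) + (0)·1 = 0 ⇒ exp(D) = 0
  r1: exp(i) + (1)·1 = 0 ⇒ exp(i) = -1
Π_3 = i^-1 · X2

["0", "-1", "0", "0", "1", "0", "0", "0"]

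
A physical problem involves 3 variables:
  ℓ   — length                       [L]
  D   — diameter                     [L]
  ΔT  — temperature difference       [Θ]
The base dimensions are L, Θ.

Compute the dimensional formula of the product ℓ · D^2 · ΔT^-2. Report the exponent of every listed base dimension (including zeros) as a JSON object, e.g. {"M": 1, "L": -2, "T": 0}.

Write exponents as rows L,Θ / cols ℓ,D,ΔT:
  L: [ 1  1  0]
  Θ: [ 0  0  1]
  [L]: (1)·1+(2)·1+(-2)·0 = 3
  [Θ]: (1)·0+(2)·0+(-2)·1 = -2
⇒ L^3 Θ^-2

{"L": 3, "Θ": -2}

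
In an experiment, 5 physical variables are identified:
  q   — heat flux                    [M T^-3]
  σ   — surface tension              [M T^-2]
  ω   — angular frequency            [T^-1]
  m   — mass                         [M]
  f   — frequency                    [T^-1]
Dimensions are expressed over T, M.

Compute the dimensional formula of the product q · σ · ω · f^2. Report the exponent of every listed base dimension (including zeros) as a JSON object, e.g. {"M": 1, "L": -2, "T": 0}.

Exponent matrix [T,M] × [q,σ,ω,m,f]:
  T: [-3 -2 -1  0 -1]
  M: [ 1  1  0  1  0]
  [T]: (1)·-3+(1)·-2+(1)·-1+(2)·-1 = -8
  [M]: (1)·1+(1)·1+(1)·0+(2)·0 = 2
⇒ T^-8 M^2

{"T": -8, "M": 2}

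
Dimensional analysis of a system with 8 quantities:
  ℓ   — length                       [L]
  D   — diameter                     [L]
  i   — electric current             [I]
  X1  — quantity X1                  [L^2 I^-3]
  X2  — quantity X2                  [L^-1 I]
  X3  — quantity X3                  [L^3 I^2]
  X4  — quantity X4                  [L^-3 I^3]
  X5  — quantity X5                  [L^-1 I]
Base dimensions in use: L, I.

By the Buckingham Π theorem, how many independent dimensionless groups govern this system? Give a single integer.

Dimensional matrix (L×I by ℓ×D×i×X1×X2×X3×X4×X5):
  L: [ 1  1  0  2 -1  3 -3 -1]
  I: [ 0  0  1 -3  1  2  3  1]
RREF → pivots at {ℓ,i} ⇒ r = 2
8 vars − rank 2 = 6 Π groups

6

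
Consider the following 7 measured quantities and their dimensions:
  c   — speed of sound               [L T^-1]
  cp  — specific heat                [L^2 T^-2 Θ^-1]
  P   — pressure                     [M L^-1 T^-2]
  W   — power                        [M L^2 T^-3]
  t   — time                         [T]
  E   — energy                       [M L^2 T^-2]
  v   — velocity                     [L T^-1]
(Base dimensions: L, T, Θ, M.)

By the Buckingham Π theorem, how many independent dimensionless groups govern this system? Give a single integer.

3

Write exponents as rows L,T,Θ,M / cols c,cp,P,W,t,E,v:
  L: [ 1  2 -1  2  0  2  1]
  T: [-1 -2 -2 -3  1 -2 -1]
  Θ: [ 0 -1  0  0  0  0  0]
  M: [ 0  0  1  1  0  1  0]
RREF → pivots at {c,cp,P,W} ⇒ r = 4
7 vars − rank 4 = 3 Π groups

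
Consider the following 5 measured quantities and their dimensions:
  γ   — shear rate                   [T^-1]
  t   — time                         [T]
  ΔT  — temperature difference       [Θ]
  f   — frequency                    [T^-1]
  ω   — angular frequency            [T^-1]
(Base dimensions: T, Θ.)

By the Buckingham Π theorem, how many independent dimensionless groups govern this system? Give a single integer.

3

Dimensional matrix (T×Θ by γ×t×ΔT×f×ω):
  T: [-1  1  0 -1 -1]
  Θ: [ 0  0  1  0  0]
Echelon form has 2 nonzero rows (pivots: γ,ΔT)
n=5, r=2 ⇒ 3 dimensionless groups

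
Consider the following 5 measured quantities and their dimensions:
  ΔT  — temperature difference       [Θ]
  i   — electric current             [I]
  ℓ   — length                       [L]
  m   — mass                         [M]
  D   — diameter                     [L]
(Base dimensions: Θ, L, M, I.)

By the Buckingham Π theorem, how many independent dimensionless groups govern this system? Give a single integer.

1

Exponent matrix [Θ,L,M,I] × [ΔT,i,ℓ,m,D]:
  Θ: [ 1  0  0  0  0]
  L: [ 0  0  1  0  1]
  M: [ 0  0  0  1  0]
  I: [ 0  1  0  0  0]
RREF → pivots at {ΔT,i,ℓ,m} ⇒ r = 4
5 vars − rank 4 = 1 Π group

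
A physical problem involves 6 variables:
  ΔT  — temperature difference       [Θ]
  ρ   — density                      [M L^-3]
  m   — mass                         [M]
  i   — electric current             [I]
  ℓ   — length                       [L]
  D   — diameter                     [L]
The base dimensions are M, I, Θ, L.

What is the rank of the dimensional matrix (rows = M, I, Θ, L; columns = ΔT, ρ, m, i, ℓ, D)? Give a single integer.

Write exponents as rows M,I,Θ,L / cols ΔT,ρ,m,i,ℓ,D:
  M: [ 0  1  1  0  0  0]
  I: [ 0  0  0  1  0  0]
  Θ: [ 1  0  0  0  0  0]
  L: [ 0 -3  0  0  1  1]
Row reduction gives pivot columns ΔT,ρ,m,i; rank = 4

4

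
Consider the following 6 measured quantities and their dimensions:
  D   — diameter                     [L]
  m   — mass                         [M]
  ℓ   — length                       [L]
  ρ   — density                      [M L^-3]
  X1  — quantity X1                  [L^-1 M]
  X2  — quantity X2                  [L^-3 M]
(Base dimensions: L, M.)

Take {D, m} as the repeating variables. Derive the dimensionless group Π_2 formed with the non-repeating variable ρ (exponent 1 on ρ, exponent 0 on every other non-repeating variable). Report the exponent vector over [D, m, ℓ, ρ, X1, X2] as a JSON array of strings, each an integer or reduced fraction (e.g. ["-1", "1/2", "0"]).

Exponent matrix [L,M] × [D,m,ℓ,ρ,X1,X2]:
  L: [ 1  0  1 -3 -1 -3]
  M: [ 0  1  0  1  1  1]
Row reduction gives pivot columns D,m; rank = 2
Repeat: D,m; free: ℓ,ρ,X1,X2
RREF:
  r0: [   1    0    1   -3   -1   -3]
  r1: [   0    1    0    1    1    1]
Fix exponent of ρ at 1, ℓ at 0, X1 at 0, X2 at 0; solve each RREF row for its pivot's exponent:
  r0: exp(D) + (-3)·1 = 0 ⇒ exp(D) = 3
  r1: exp(m) + (1)·1 = 0 ⇒ exp(m) = -1
Π_2 = D^3 · m^-1 · ρ

["3", "-1", "0", "1", "0", "0"]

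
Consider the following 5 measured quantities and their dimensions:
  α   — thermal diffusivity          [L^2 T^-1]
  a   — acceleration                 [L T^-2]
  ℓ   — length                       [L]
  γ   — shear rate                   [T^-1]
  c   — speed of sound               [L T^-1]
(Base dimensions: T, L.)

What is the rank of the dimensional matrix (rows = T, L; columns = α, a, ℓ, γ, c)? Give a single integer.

2

Write exponents as rows T,L / cols α,a,ℓ,γ,c:
  T: [-1 -2  0 -1 -1]
  L: [ 2  1  1  0  1]
Echelon form has 2 nonzero rows (pivots: α,a)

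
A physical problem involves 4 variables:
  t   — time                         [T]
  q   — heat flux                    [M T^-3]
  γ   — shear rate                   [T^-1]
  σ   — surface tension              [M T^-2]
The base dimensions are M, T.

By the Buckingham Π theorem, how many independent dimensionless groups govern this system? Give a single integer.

2

Write exponents as rows M,T / cols t,q,γ,σ:
  M: [ 0  1  0  1]
  T: [ 1 -3 -1 -2]
Echelon form has 2 nonzero rows (pivots: t,q)
Π count = n − r = 4 − 2 = 2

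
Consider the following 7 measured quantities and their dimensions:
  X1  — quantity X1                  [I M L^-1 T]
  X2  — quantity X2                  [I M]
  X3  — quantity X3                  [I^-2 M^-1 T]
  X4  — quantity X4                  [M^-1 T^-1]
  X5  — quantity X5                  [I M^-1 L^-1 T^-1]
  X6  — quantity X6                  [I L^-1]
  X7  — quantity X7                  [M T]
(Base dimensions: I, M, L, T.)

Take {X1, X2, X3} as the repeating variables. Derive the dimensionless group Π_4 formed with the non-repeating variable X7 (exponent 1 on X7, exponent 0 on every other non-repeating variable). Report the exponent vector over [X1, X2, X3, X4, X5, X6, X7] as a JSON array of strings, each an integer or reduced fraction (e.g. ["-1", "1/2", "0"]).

["0", "-2", "-1", "0", "0", "0", "1"]

Exponent matrix [I,M,L,T] × [X1,X2,X3,X4,X5,X6,X7]:
  I: [ 1  1 -2  0  1  1  0]
  M: [ 1  1 -1 -1 -1  0  1]
  L: [-1  0  0  0 -1 -1  0]
  T: [ 1  0  1 -1 -1  0  1]
Row reduction gives pivot columns X1,X2,X3; rank = 3
Pivot set = {X1,X2,X3}, free = {X4,X5,X6,X7}
RREF:
  r0: [   1    0    0    0    1    1    0]
  r1: [   0    1    0   -2   -4   -2    2]
  r2: [   0    0    1   -1   -2   -1    1]
  r3: [   0    0    0    0    0    0    0]
Fix exponent of X7 at 1, X4 at 0, X5 at 0, X6 at 0; solve each RREF row for its pivot's exponent:
  r0: exp(X1) + (0)·1 = 0 ⇒ exp(X1) = 0
  r1: exp(X2) + (2)·1 = 0 ⇒ exp(X2) = -2
  r2: exp(X3) + (1)·1 = 0 ⇒ exp(X3) = -1
Π_4 = X2^-2 · X3^-1 · X7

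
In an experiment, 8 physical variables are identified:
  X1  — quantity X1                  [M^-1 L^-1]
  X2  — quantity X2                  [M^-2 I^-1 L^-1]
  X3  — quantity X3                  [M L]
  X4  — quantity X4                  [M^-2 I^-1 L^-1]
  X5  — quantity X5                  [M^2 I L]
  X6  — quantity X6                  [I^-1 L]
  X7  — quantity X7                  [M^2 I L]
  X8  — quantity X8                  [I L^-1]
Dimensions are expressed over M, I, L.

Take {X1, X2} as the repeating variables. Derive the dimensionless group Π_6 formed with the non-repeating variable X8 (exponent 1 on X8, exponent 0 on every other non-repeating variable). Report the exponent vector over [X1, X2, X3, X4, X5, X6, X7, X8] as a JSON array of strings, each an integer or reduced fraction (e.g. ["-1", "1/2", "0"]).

Exponent matrix [M,I,L] × [X1,X2,X3,X4,X5,X6,X7,X8]:
  M: [-1 -2  1 -2  2  0  2  0]
  I: [ 0 -1  0 -1  1 -1  1  1]
  L: [-1 -1  1 -1  1  1  1 -1]
Echelon form has 2 nonzero rows (pivots: X1,X2)
Pivot set = {X1,X2}, free = {X3,X4,X5,X6,X7,X8}
RREF:
  r0: [   1    0   -1    0    0   -2    0    2]
  r1: [   0    1    0    1   -1    1   -1   -1]
  r2: [   0    0    0    0    0    0    0    0]
Fix exponent of X8 at 1, X3 at 0, X4 at 0, X5 at 0, X6 at 0, X7 at 0; solve each RREF row for its pivot's exponent:
  r0: exp(X1) + (2)·1 = 0 ⇒ exp(X1) = -2
  r1: exp(X2) + (-1)·1 = 0 ⇒ exp(X2) = 1
Π_6 = X1^-2 · X2 · X8

["-2", "1", "0", "0", "0", "0", "0", "1"]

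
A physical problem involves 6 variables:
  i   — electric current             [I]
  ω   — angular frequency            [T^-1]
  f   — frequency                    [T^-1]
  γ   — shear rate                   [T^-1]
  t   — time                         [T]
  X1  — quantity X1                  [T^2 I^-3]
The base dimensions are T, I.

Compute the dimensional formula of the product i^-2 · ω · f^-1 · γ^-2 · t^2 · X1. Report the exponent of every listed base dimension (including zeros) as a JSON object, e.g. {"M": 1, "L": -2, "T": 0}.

Exponent matrix [T,I] × [i,ω,f,γ,t,X1]:
  T: [ 0 -1 -1 -1  1  2]
  I: [ 1  0  0  0  0 -3]
  [T]: (-2)·0+(1)·-1+(-1)·-1+(-2)·-1+(2)·1+(1)·2 = 6
  [I]: (-2)·1+(1)·0+(-1)·0+(-2)·0+(2)·0+(1)·-3 = -5
⇒ T^6 I^-5

{"T": 6, "I": -5}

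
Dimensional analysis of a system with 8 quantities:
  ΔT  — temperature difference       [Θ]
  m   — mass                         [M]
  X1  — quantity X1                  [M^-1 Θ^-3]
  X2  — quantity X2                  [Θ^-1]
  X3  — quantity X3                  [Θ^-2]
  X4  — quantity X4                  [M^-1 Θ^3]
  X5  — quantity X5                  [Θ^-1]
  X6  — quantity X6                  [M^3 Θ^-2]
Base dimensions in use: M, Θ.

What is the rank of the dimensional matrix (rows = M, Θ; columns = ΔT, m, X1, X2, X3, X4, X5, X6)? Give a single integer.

2

Write exponents as rows M,Θ / cols ΔT,m,X1,X2,X3,X4,X5,X6:
  M: [ 0  1 -1  0  0 -1  0  3]
  Θ: [ 1  0 -3 -1 -2  3 -1 -2]
Echelon form has 2 nonzero rows (pivots: ΔT,m)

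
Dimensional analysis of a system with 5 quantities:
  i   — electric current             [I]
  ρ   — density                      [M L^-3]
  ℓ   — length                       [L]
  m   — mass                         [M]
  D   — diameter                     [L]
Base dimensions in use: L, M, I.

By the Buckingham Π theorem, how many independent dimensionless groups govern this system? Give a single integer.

Dimensional matrix (L×M×I by i×ρ×ℓ×m×D):
  L: [ 0 -3  1  0  1]
  M: [ 0  1  0  1  0]
  I: [ 1  0  0  0  0]
Echelon form has 3 nonzero rows (pivots: i,ρ,ℓ)
n=5, r=3 ⇒ 2 dimensionless groups

2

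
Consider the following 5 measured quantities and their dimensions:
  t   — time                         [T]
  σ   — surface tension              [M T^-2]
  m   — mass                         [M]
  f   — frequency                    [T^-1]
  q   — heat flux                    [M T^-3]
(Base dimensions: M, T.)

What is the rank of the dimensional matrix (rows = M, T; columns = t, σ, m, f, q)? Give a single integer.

Exponent matrix [M,T] × [t,σ,m,f,q]:
  M: [ 0  1  1  0  1]
  T: [ 1 -2  0 -1 -3]
Echelon form has 2 nonzero rows (pivots: t,σ)

2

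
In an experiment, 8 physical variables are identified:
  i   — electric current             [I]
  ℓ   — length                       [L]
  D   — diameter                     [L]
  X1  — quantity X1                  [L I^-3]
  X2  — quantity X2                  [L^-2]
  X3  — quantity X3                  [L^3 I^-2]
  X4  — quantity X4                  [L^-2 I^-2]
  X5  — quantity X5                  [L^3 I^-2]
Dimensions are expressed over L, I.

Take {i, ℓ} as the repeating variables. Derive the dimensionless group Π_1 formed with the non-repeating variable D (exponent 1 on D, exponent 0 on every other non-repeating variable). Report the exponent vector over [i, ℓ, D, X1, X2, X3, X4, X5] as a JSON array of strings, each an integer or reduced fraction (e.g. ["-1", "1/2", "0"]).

["0", "-1", "1", "0", "0", "0", "0", "0"]

Exponent matrix [L,I] × [i,ℓ,D,X1,X2,X3,X4,X5]:
  L: [ 0  1  1  1 -2  3 -2  3]
  I: [ 1  0  0 -3  0 -2 -2 -2]
RREF → pivots at {i,ℓ} ⇒ r = 2
Pivot set = {i,ℓ}, free = {D,X1,X2,X3,X4,X5}
RREF:
  r0: [   1    0    0   -3    0   -2   -2   -2]
  r1: [   0    1    1    1   -2    3   -2    3]
Fix exponent of D at 1, X1 at 0, X2 at 0, X3 at 0, X4 at 0, X5 at 0; solve each RREF row for its pivot's exponent:
  r0: exp(i) + (0)·1 = 0 ⇒ exp(i) = 0
  r1: exp(ℓ) + (1)·1 = 0 ⇒ exp(ℓ) = -1
Π_1 = ℓ^-1 · D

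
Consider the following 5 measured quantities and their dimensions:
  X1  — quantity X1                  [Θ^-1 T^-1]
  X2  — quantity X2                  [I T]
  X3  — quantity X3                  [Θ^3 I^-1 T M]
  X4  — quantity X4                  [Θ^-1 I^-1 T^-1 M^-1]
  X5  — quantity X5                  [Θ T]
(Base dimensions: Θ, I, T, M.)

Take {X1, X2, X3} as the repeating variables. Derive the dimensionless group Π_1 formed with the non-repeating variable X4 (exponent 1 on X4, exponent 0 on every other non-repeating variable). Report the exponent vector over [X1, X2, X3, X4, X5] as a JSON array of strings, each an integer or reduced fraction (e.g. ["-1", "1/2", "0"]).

Exponent matrix [Θ,I,T,M] × [X1,X2,X3,X4,X5]:
  Θ: [-1  0  3 -1  1]
  I: [ 0  1 -1 -1  0]
  T: [-1  1  1 -1  1]
  M: [ 0  0  1 -1  0]
Echelon form has 3 nonzero rows (pivots: X1,X2,X3)
Pivot set = {X1,X2,X3}, free = {X4,X5}
RREF:
  r0: [   1    0    0   -2   -1]
  r1: [   0    1    0   -2    0]
  r2: [   0    0    1   -1    0]
  r3: [   0    0    0    0    0]
Fix exponent of X4 at 1, X5 at 0; solve each RREF row for its pivot's exponent:
  r0: exp(X1) + (-2)·1 = 0 ⇒ exp(X1) = 2
  r1: exp(X2) + (-2)·1 = 0 ⇒ exp(X2) = 2
  r2: exp(X3) + (-1)·1 = 0 ⇒ exp(X3) = 1
Π_1 = X1^2 · X2^2 · X3 · X4

["2", "2", "1", "1", "0"]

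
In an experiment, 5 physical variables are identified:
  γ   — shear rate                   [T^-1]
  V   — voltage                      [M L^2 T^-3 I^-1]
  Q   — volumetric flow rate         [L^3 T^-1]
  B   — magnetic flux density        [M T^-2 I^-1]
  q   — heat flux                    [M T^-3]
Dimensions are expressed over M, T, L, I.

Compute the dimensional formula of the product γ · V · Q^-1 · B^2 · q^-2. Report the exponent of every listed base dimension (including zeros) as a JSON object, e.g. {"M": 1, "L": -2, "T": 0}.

Dimensional matrix (M×T×L×I by γ×V×Q×B×q):
  M: [ 0  1  0  1  1]
  T: [-1 -3 -1 -2 -3]
  L: [ 0  2  3  0  0]
  I: [ 0 -1  0 -1  0]
  [M]: (1)·0+(1)·1+(-1)·0+(2)·1+(-2)·1 = 1
  [T]: (1)·-1+(1)·-3+(-1)·-1+(2)·-2+(-2)·-3 = -1
  [L]: (1)·0+(1)·2+(-1)·3+(2)·0+(-2)·0 = -1
  [I]: (1)·0+(1)·-1+(-1)·0+(2)·-1+(-2)·0 = -3
⇒ M T^-1 L^-1 I^-3

{"M": 1, "T": -1, "L": -1, "I": -3}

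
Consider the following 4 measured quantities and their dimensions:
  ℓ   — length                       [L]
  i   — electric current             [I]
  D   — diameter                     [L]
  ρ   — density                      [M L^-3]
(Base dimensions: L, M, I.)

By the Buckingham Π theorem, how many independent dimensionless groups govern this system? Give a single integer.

Write exponents as rows L,M,I / cols ℓ,i,D,ρ:
  L: [ 1  0  1 -3]
  M: [ 0  0  0  1]
  I: [ 0  1  0  0]
Echelon form has 3 nonzero rows (pivots: ℓ,i,ρ)
Π count = n − r = 4 − 3 = 1

1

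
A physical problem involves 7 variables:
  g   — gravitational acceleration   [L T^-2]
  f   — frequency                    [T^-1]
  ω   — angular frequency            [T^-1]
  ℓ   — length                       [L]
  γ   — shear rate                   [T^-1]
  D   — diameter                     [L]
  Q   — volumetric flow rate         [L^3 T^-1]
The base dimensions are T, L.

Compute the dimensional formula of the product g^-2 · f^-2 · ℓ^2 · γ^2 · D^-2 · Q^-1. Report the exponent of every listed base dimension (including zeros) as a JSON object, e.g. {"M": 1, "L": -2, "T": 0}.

Exponent matrix [T,L] × [g,f,ω,ℓ,γ,D,Q]:
  T: [-2 -1 -1  0 -1  0 -1]
  L: [ 1  0  0  1  0  1  3]
  [T]: (-2)·-2+(-2)·-1+(2)·0+(2)·-1+(-2)·0+(-1)·-1 = 5
  [L]: (-2)·1+(-2)·0+(2)·1+(2)·0+(-2)·1+(-1)·3 = -5
⇒ T^5 L^-5

{"T": 5, "L": -5}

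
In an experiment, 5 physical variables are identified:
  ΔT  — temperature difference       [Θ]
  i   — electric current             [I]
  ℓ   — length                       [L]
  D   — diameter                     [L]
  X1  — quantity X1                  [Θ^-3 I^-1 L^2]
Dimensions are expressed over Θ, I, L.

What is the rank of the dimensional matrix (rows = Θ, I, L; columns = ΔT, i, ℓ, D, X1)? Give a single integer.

3

Exponent matrix [Θ,I,L] × [ΔT,i,ℓ,D,X1]:
  Θ: [ 1  0  0  0 -3]
  I: [ 0  1  0  0 -1]
  L: [ 0  0  1  1  2]
Echelon form has 3 nonzero rows (pivots: ΔT,i,ℓ)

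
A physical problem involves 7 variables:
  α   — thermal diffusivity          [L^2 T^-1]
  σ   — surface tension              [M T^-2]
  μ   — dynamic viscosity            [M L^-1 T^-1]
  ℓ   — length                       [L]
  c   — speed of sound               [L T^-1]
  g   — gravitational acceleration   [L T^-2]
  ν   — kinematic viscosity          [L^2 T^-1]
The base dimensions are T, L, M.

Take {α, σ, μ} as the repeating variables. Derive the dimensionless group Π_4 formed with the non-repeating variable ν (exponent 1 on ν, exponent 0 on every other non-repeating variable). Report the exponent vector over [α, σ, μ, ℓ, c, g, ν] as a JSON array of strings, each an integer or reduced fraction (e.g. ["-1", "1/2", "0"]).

["-1", "0", "0", "0", "0", "0", "1"]

Dimensional matrix (T×L×M by α×σ×μ×ℓ×c×g×ν):
  T: [-1 -2 -1  0 -1 -2 -1]
  L: [ 2  0 -1  1  1  1  2]
  M: [ 0  1  1  0  0  0  0]
RREF → pivots at {α,σ,μ} ⇒ r = 3
Repeat: α,σ,μ; free: ℓ,c,g,ν
RREF:
  r0: [   1    0    0    1    0   -1    1]
  r1: [   0    1    0   -1    1    3    0]
  r2: [   0    0    1    1   -1   -3    0]
Fix exponent of ν at 1, ℓ at 0, c at 0, g at 0; solve each RREF row for its pivot's exponent:
  r0: exp(α) + (1)·1 = 0 ⇒ exp(α) = -1
  r1: exp(σ) + (0)·1 = 0 ⇒ exp(σ) = 0
  r2: exp(μ) + (0)·1 = 0 ⇒ exp(μ) = 0
Π_4 = α^-1 · ν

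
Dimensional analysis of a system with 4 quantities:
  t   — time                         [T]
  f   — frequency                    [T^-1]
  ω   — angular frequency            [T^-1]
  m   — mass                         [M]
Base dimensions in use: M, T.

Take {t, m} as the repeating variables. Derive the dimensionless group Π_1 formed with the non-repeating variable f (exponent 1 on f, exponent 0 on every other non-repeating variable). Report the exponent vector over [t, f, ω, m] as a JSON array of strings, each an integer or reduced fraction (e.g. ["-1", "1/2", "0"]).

Dimensional matrix (M×T by t×f×ω×m):
  M: [ 0  0  0  1]
  T: [ 1 -1 -1  0]
Row reduction gives pivot columns t,m; rank = 2
Repeat: t,m; free: f,ω
RREF:
  r0: [   1   -1   -1    0]
  r1: [   0    0    0    1]
Fix exponent of f at 1, ω at 0; solve each RREF row for its pivot's exponent:
  r0: exp(t) + (-1)·1 = 0 ⇒ exp(t) = 1
  r1: exp(m) + (0)·1 = 0 ⇒ exp(m) = 0
Π_1 = t · f

["1", "1", "0", "0"]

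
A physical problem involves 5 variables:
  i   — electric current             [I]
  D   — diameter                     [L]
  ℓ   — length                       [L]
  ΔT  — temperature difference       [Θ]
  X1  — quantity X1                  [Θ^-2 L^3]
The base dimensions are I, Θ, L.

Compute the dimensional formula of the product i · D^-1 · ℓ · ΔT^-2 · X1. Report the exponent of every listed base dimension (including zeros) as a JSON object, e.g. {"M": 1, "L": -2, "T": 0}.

{"I": 1, "Θ": -4, "L": 3}

Exponent matrix [I,Θ,L] × [i,D,ℓ,ΔT,X1]:
  I: [ 1  0  0  0  0]
  Θ: [ 0  0  0  1 -2]
  L: [ 0  1  1  0  3]
  [I]: (1)·1+(-1)·0+(1)·0+(-2)·0+(1)·0 = 1
  [Θ]: (1)·0+(-1)·0+(1)·0+(-2)·1+(1)·-2 = -4
  [L]: (1)·0+(-1)·1+(1)·1+(-2)·0+(1)·3 = 3
⇒ I Θ^-4 L^3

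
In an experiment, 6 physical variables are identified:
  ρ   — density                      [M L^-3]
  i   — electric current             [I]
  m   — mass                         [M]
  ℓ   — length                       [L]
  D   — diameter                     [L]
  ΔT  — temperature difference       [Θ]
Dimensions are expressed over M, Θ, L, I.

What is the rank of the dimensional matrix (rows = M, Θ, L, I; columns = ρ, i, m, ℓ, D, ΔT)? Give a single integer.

Dimensional matrix (M×Θ×L×I by ρ×i×m×ℓ×D×ΔT):
  M: [ 1  0  1  0  0  0]
  Θ: [ 0  0  0  0  0  1]
  L: [-3  0  0  1  1  0]
  I: [ 0  1  0  0  0  0]
RREF → pivots at {ρ,i,m,ΔT} ⇒ r = 4

4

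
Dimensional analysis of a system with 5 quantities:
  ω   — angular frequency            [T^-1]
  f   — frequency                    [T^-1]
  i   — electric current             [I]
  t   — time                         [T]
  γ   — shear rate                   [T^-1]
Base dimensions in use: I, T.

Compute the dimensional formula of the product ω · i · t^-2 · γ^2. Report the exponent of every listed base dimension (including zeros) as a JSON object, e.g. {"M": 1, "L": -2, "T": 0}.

Dimensional matrix (I×T by ω×f×i×t×γ):
  I: [ 0  0  1  0  0]
  T: [-1 -1  0  1 -1]
  [I]: (1)·0+(1)·1+(-2)·0+(2)·0 = 1
  [T]: (1)·-1+(1)·0+(-2)·1+(2)·-1 = -5
⇒ I T^-5

{"I": 1, "T": -5}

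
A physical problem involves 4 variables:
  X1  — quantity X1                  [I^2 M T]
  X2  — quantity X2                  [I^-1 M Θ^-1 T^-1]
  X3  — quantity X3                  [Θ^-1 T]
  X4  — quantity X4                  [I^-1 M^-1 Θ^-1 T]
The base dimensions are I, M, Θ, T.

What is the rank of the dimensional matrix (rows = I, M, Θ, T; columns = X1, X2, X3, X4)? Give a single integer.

3

Exponent matrix [I,M,Θ,T] × [X1,X2,X3,X4]:
  I: [ 2 -1  0 -1]
  M: [ 1  1  0 -1]
  Θ: [ 0 -1 -1 -1]
  T: [ 1 -1  1  1]
Row reduction gives pivot columns X1,X2,X3; rank = 3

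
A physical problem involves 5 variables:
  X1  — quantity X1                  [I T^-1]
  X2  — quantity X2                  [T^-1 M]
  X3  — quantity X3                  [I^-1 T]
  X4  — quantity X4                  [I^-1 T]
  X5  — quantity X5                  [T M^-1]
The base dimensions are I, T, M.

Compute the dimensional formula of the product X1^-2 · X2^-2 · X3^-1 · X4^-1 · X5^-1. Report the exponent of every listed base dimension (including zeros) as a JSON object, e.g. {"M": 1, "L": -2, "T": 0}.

Write exponents as rows I,T,M / cols X1,X2,X3,X4,X5:
  I: [ 1  0 -1 -1  0]
  T: [-1 -1  1  1  1]
  M: [ 0  1  0  0 -1]
  [I]: (-2)·1+(-2)·0+(-1)·-1+(-1)·-1+(-1)·0 = 0
  [T]: (-2)·-1+(-2)·-1+(-1)·1+(-1)·1+(-1)·1 = 1
  [M]: (-2)·0+(-2)·1+(-1)·0+(-1)·0+(-1)·-1 = -1
⇒ T M^-1

{"I": 0, "T": 1, "M": -1}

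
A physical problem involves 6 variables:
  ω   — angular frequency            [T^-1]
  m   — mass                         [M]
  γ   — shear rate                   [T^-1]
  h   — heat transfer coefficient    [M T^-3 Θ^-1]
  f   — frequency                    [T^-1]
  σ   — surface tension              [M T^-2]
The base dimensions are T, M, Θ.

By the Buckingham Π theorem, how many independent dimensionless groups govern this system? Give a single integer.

Exponent matrix [T,M,Θ] × [ω,m,γ,h,f,σ]:
  T: [-1  0 -1 -3 -1 -2]
  M: [ 0  1  0  1  0  1]
  Θ: [ 0  0  0 -1  0  0]
RREF → pivots at {ω,m,h} ⇒ r = 3
n=6, r=3 ⇒ 3 dimensionless groups

3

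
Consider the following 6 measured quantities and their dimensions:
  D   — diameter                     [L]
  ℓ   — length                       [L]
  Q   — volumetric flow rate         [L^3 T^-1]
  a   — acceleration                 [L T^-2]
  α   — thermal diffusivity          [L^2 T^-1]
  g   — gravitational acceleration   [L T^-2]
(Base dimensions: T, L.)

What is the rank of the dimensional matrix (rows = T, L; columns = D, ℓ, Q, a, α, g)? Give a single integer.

2

Exponent matrix [T,L] × [D,ℓ,Q,a,α,g]:
  T: [ 0  0 -1 -2 -1 -2]
  L: [ 1  1  3  1  2  1]
Row reduction gives pivot columns D,Q; rank = 2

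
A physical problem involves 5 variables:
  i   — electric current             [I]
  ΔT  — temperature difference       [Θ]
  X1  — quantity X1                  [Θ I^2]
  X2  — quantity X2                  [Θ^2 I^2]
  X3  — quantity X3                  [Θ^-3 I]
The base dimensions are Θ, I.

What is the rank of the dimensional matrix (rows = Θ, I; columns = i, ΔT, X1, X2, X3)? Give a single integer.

2

Exponent matrix [Θ,I] × [i,ΔT,X1,X2,X3]:
  Θ: [ 0  1  1  2 -3]
  I: [ 1  0  2  2  1]
Echelon form has 2 nonzero rows (pivots: i,ΔT)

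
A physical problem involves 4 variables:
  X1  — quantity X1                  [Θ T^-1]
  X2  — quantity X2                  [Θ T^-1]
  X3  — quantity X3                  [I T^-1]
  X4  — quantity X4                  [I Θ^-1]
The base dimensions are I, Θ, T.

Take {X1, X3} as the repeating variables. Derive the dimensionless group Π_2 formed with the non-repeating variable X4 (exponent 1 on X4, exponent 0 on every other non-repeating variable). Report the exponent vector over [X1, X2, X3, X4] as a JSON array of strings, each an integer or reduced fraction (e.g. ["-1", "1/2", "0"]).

["1", "0", "-1", "1"]

Dimensional matrix (I×Θ×T by X1×X2×X3×X4):
  I: [ 0  0  1  1]
  Θ: [ 1  1  0 -1]
  T: [-1 -1 -1  0]
Row reduction gives pivot columns X1,X3; rank = 2
Repeat: X1,X3; free: X2,X4
RREF:
  r0: [   1    1    0   -1]
  r1: [   0    0    1    1]
  r2: [   0    0    0    0]
Fix exponent of X4 at 1, X2 at 0; solve each RREF row for its pivot's exponent:
  r0: exp(X1) + (-1)·1 = 0 ⇒ exp(X1) = 1
  r1: exp(X3) + (1)·1 = 0 ⇒ exp(X3) = -1
Π_2 = X1 · X3^-1 · X4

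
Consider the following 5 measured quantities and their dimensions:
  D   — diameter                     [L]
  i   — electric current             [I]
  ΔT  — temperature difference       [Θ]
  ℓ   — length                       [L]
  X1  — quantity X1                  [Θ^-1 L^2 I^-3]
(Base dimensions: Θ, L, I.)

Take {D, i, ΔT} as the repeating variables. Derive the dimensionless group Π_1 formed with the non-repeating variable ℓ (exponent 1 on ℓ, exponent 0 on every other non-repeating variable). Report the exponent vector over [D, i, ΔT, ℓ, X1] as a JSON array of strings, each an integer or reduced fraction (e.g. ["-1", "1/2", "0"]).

Exponent matrix [Θ,L,I] × [D,i,ΔT,ℓ,X1]:
  Θ: [ 0  0  1  0 -1]
  L: [ 1  0  0  1  2]
  I: [ 0  1  0  0 -3]
RREF → pivots at {D,i,ΔT} ⇒ r = 3
Pivot set = {D,i,ΔT}, free = {ℓ,X1}
RREF:
  r0: [   1    0    0    1    2]
  r1: [   0    1    0    0   -3]
  r2: [   0    0    1    0   -1]
Fix exponent of ℓ at 1, X1 at 0; solve each RREF row for its pivot's exponent:
  r0: exp(D) + (1)·1 = 0 ⇒ exp(D) = -1
  r1: exp(i) + (0)·1 = 0 ⇒ exp(i) = 0
  r2: exp(ΔT) + (0)·1 = 0 ⇒ exp(ΔT) = 0
Π_1 = D^-1 · ℓ

["-1", "0", "0", "1", "0"]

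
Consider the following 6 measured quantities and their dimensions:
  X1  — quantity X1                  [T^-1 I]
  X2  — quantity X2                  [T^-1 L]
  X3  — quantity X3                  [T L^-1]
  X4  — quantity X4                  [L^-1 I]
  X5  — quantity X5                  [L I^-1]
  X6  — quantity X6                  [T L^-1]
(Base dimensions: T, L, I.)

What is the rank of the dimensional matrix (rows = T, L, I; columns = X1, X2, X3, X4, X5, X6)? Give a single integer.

Write exponents as rows T,L,I / cols X1,X2,X3,X4,X5,X6:
  T: [-1 -1  1  0  0  1]
  L: [ 0  1 -1 -1  1 -1]
  I: [ 1  0  0  1 -1  0]
RREF → pivots at {X1,X2} ⇒ r = 2

2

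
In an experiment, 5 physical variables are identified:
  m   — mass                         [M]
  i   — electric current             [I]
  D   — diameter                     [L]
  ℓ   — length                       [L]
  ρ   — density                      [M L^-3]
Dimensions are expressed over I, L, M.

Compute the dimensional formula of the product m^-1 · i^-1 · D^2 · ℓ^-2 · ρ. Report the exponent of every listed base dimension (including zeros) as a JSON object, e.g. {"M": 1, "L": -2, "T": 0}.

{"I": -1, "L": -3, "M": 0}

Write exponents as rows I,L,M / cols m,i,D,ℓ,ρ:
  I: [ 0  1  0  0  0]
  L: [ 0  0  1  1 -3]
  M: [ 1  0  0  0  1]
  [I]: (-1)·0+(-1)·1+(2)·0+(-2)·0+(1)·0 = -1
  [L]: (-1)·0+(-1)·0+(2)·1+(-2)·1+(1)·-3 = -3
  [M]: (-1)·1+(-1)·0+(2)·0+(-2)·0+(1)·1 = 0
⇒ I^-1 L^-3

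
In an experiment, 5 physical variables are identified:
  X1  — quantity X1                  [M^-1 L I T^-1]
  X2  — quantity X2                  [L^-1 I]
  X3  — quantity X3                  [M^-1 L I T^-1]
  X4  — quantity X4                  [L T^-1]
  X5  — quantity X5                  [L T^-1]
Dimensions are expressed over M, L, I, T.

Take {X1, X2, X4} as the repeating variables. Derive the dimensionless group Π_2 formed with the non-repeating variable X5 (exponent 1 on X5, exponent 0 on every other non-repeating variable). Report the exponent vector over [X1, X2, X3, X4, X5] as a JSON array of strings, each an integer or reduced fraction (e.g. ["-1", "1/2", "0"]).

["0", "0", "0", "-1", "1"]

Dimensional matrix (M×L×I×T by X1×X2×X3×X4×X5):
  M: [-1  0 -1  0  0]
  L: [ 1 -1  1  1  1]
  I: [ 1  1  1  0  0]
  T: [-1  0 -1 -1 -1]
Row reduction gives pivot columns X1,X2,X4; rank = 3
Repeat: X1,X2,X4; free: X3,X5
RREF:
  r0: [   1    0    1    0    0]
  r1: [   0    1    0    0    0]
  r2: [   0    0    0    1    1]
  r3: [   0    0    0    0    0]
Fix exponent of X5 at 1, X3 at 0; solve each RREF row for its pivot's exponent:
  r0: exp(X1) + (0)·1 = 0 ⇒ exp(X1) = 0
  r1: exp(X2) + (0)·1 = 0 ⇒ exp(X2) = 0
  r2: exp(X4) + (1)·1 = 0 ⇒ exp(X4) = -1
Π_2 = X4^-1 · X5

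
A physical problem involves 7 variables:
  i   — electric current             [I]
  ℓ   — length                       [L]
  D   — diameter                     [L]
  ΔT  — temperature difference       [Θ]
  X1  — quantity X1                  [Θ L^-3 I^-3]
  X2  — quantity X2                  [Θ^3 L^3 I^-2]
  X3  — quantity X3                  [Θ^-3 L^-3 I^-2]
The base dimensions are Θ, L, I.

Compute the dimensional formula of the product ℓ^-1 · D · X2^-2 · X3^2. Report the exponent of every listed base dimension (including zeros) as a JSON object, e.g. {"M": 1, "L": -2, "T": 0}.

{"Θ": -12, "L": -12, "I": 0}

Dimensional matrix (Θ×L×I by i×ℓ×D×ΔT×X1×X2×X3):
  Θ: [ 0  0  0  1  1  3 -3]
  L: [ 0  1  1  0 -3  3 -3]
  I: [ 1  0  0  0 -3 -2 -2]
  [Θ]: (-1)·0+(1)·0+(-2)·3+(2)·-3 = -12
  [L]: (-1)·1+(1)·1+(-2)·3+(2)·-3 = -12
  [I]: (-1)·0+(1)·0+(-2)·-2+(2)·-2 = 0
⇒ Θ^-12 L^-12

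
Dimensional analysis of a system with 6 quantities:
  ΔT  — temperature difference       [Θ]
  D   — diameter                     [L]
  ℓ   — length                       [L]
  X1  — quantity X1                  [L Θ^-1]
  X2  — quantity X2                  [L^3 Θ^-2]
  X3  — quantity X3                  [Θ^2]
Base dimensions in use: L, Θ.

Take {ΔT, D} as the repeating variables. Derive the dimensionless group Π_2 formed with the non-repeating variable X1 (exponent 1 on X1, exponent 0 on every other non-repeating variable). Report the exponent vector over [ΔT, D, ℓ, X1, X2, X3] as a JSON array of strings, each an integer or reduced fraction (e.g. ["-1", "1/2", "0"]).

Exponent matrix [L,Θ] × [ΔT,D,ℓ,X1,X2,X3]:
  L: [ 0  1  1  1  3  0]
  Θ: [ 1  0  0 -1 -2  2]
Row reduction gives pivot columns ΔT,D; rank = 2
Pivot set = {ΔT,D}, free = {ℓ,X1,X2,X3}
RREF:
  r0: [   1    0    0   -1   -2    2]
  r1: [   0    1    1    1    3    0]
Fix exponent of X1 at 1, ℓ at 0, X2 at 0, X3 at 0; solve each RREF row for its pivot's exponent:
  r0: exp(ΔT) + (-1)·1 = 0 ⇒ exp(ΔT) = 1
  r1: exp(D) + (1)·1 = 0 ⇒ exp(D) = -1
Π_2 = ΔT · D^-1 · X1

["1", "-1", "0", "1", "0", "0"]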